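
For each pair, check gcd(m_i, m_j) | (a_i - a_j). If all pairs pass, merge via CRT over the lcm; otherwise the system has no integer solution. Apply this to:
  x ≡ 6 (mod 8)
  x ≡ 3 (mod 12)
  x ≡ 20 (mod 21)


Moduli 8, 12, 21 are not pairwise coprime, so CRT works modulo lcm(m_i) when all pairwise compatibility conditions hold.
Pairwise compatibility: gcd(m_i, m_j) must divide a_i - a_j for every pair.
Merge one congruence at a time:
  Start: x ≡ 6 (mod 8).
  Combine with x ≡ 3 (mod 12): gcd(8, 12) = 4, and 3 - 6 = -3 is NOT divisible by 4.
    ⇒ system is inconsistent (no integer solution).

No solution (the system is inconsistent).


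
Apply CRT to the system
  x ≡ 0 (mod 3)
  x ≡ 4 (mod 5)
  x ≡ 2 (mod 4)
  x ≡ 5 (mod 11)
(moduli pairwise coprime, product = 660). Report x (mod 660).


Product of moduli M = 3 · 5 · 4 · 11 = 660.
Merge one congruence at a time:
  Start: x ≡ 0 (mod 3).
  Combine with x ≡ 4 (mod 5); new modulus lcm = 15.
    Write x = 0 + 3·t and substitute into x ≡ 4 (mod 5): 3·t ≡ 4 − 0 = 4 (mod 5).
    The inverse of 3 mod 5 is 2 (since 3·2 = 6 = 1·5 + 1), so t ≡ 2·4 = 8 ≡ 3 (mod 5).
    Then x = 0 + 3·3 = 9, valid modulo lcm(3, 5) = 15: x ≡ 9 (mod 15).
  Combine with x ≡ 2 (mod 4); new modulus lcm = 60.
    Write x = 9 + 15·t and substitute into x ≡ 2 (mod 4): 15·t ≡ 2 − 9 = -7 (mod 4).
    Reduce coefficients mod 4: 3·t ≡ 1 (mod 4).
    The inverse of 3 mod 4 is 3 (since 3·3 = 9 = 2·4 + 1), so t ≡ 3·1 = 3 ≡ 3 (mod 4).
    Then x = 9 + 15·3 = 54, valid modulo lcm(15, 4) = 60: x ≡ 54 (mod 60).
  Combine with x ≡ 5 (mod 11); new modulus lcm = 660.
    Write x = 54 + 60·t and substitute into x ≡ 5 (mod 11): 60·t ≡ 5 − 54 = -49 (mod 11).
    Reduce coefficients mod 11: 5·t ≡ 6 (mod 11).
    The inverse of 5 mod 11 is 9 (since 5·9 = 45 = 4·11 + 1), so t ≡ 9·6 = 54 ≡ 10 (mod 11).
    Then x = 54 + 60·10 = 654, valid modulo lcm(60, 11) = 660: x ≡ 654 (mod 660).
Verify against each original: 654 mod 3 = 0, 654 mod 5 = 4, 654 mod 4 = 2, 654 mod 11 = 5.

x ≡ 654 (mod 660).


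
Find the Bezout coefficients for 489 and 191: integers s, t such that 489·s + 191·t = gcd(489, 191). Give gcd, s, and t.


Euclidean algorithm on (489, 191) — divide until remainder is 0:
  489 = 2 · 191 + 107
  191 = 1 · 107 + 84
  107 = 1 · 84 + 23
  84 = 3 · 23 + 15
  23 = 1 · 15 + 8
  15 = 1 · 8 + 7
  8 = 1 · 7 + 1
  7 = 7 · 1 + 0
gcd(489, 191) = 1.
Track Bezout coefficients alongside the remainders: start with r₀ = 489 = a·1 + b·0 (s = 1, t = 0) and r₁ = 191 = a·0 + b·1 (s = 0, t = 1); each new remainder r_{k+1} = r_{k-1} − q_k·r_k inherits s_{k+1} = s_{k-1} − q_k·s_k, t_{k+1} = t_{k-1} − q_k·t_k, so r_k = a·s_k + b·t_k at every step:
  q = 2: r = 107, s = 1 − 2·0 = 1, t = 0 − 2·1 = -2  (check: 489·1 + 191·(-2) = 107)
  q = 1: r = 84, s = 0 − 1·1 = -1, t = 1 − 1·(-2) = 3  (check: 489·(-1) + 191·3 = 84)
  q = 1: r = 23, s = 1 − 1·(-1) = 2, t = -2 − 1·3 = -5  (check: 489·2 + 191·(-5) = 23)
  q = 3: r = 15, s = -1 − 3·2 = -7, t = 3 − 3·(-5) = 18  (check: 489·(-7) + 191·18 = 15)
  q = 1: r = 8, s = 2 − 1·(-7) = 9, t = -5 − 1·18 = -23  (check: 489·9 + 191·(-23) = 8)
  q = 1: r = 7, s = -7 − 1·9 = -16, t = 18 − 1·(-23) = 41  (check: 489·(-16) + 191·41 = 7)
  q = 1: r = 1, s = 9 − 1·(-16) = 25, t = -23 − 1·41 = -64  (check: 489·25 + 191·(-64) = 1)
The row with r = 1 (the gcd) gives the Bezout coefficients s = 25, t = -64.
Result: 489 · (25) + 191 · (-64) = 1.

gcd(489, 191) = 1; s = 25, t = -64 (check: 489·25 + 191·(-64) = 1).


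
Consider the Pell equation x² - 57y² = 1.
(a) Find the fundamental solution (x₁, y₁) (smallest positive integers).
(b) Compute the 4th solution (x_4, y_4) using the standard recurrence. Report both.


Step 1: Find the fundamental solution (x₁, y₁) of x² - 57y² = 1.
  Expand √57 as a continued fraction. a₀ = ⌊√57⌋ = 7; iterate m_{k+1} = d_k·a_k − m_k, d_{k+1} = (57 − m_{k+1}²)/d_k, a_{k+1} = ⌊(a₀ + m_{k+1})/d_{k+1}⌋ (starting m₀ = 0, d₀ = 1), with convergents p_k = a_k·p_{k-1} + p_{k-2}, q_k = a_k·q_{k-1} + q_{k-2} (p₋₁ = 1, q₋₁ = 0):
  k = 0: a₀ = 7; p₀/q₀ = 7/1; p₀² − 57·q₀² = 49 − 57 = -8.
  k = 1: m = 7, d = 8, a = ⌊(7 + 7)/8⌋ = 1; p/q = (1·7 + 1)/(1·1 + 0) = 8/1; p² − 57·q² = 64 − 57 = 7.
  k = 2: m = 1, d = 7, a = ⌊(7 + 1)/7⌋ = 1; p/q = (1·8 + 7)/(1·1 + 1) = 15/2; p² − 57·q² = 225 − 228 = -3.
  k = 3: m = 6, d = 3, a = ⌊(7 + 6)/3⌋ = 4; p/q = (4·15 + 8)/(4·2 + 1) = 68/9; p² − 57·q² = 4624 − 4617 = 7.
  k = 4: m = 6, d = 7, a = ⌊(7 + 6)/7⌋ = 1; p/q = (1·68 + 15)/(1·9 + 2) = 83/11; p² − 57·q² = 6889 − 6897 = -8.
  k = 5: m = 1, d = 8, a = ⌊(7 + 1)/8⌋ = 1; p/q = (1·83 + 68)/(1·11 + 9) = 151/20; p² − 57·q² = 22801 − 22800 = 1.
  The first convergent with p² − 57·q² = 1 gives the fundamental solution (x₁, y₁) = (151, 20).
Step 2: Apply the recurrence (x_{n+1}, y_{n+1}) = (x₁x_n + 57y₁y_n, x₁y_n + y₁x_n) repeatedly.
  From (x_1, y_1) = (151, 20): x_2 = 151·151 + 57·20·20 = 45601; y_2 = 151·20 + 20·151 = 6040.
  From (x_2, y_2) = (45601, 6040): x_3 = 151·45601 + 57·20·6040 = 13771351; y_3 = 151·6040 + 20·45601 = 1824060.
  From (x_3, y_3) = (13771351, 1824060): x_4 = 151·13771351 + 57·20·1824060 = 4158902401; y_4 = 151·1824060 + 20·13771351 = 550860080.
Step 3: Verify x_4² - 57·y_4² = 17296469181043564801 - 17296469181043564800 = 1 (should be 1). ✓

(x_1, y_1) = (151, 20); (x_4, y_4) = (4158902401, 550860080).


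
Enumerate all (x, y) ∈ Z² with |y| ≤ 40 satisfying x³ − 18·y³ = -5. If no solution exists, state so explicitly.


The equation is x³ - 18y³ = -5. For fixed y, x³ = 18·y³ − 5, so a solution requires the RHS to be a perfect cube.
Strategy: iterate y from -40 to 40, compute RHS = 18·y³ − 5, and check whether it is a (positive or negative) perfect cube.
Check small values of y:
  y = 0: RHS = -5 is not a perfect cube.
  y = 1: RHS = 13 is not a perfect cube.
  y = -1: RHS = -23 is not a perfect cube.
  y = 2: RHS = 139 is not a perfect cube.
  y = -2: RHS = -149 is not a perfect cube.
  y = 3: RHS = 481 is not a perfect cube.
  y = -3: RHS = -491 is not a perfect cube.
Continuing the search up to |y| = 40 finds no solutions either.
No (x, y) in the scanned range satisfies the equation.

No integer solutions with |y| ≤ 40.


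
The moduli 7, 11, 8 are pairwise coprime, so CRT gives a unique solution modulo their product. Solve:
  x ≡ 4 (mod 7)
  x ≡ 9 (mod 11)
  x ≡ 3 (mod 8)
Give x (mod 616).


Moduli 7, 11, 8 are pairwise coprime; by CRT there is a unique solution modulo M = 7 · 11 · 8 = 616.
Solve pairwise, accumulating the modulus:
  Start with x ≡ 4 (mod 7).
  Combine with x ≡ 9 (mod 11): since gcd(7, 11) = 1, we get a unique residue mod 77.
    Write x = 4 + 7·t and substitute into x ≡ 9 (mod 11): 7·t ≡ 9 − 4 = 5 (mod 11).
    The inverse of 7 mod 11 is 8 (since 7·8 = 56 = 5·11 + 1), so t ≡ 8·5 = 40 ≡ 7 (mod 11).
    Then x = 4 + 7·7 = 53, valid modulo lcm(7, 11) = 77: x ≡ 53 (mod 77).
  Combine with x ≡ 3 (mod 8): since gcd(77, 8) = 1, we get a unique residue mod 616.
    Write x = 53 + 77·t and substitute into x ≡ 3 (mod 8): 77·t ≡ 3 − 53 = -50 (mod 8).
    Reduce coefficients mod 8: 5·t ≡ 6 (mod 8).
    The inverse of 5 mod 8 is 5 (since 5·5 = 25 = 3·8 + 1), so t ≡ 5·6 = 30 ≡ 6 (mod 8).
    Then x = 53 + 77·6 = 515, valid modulo lcm(77, 8) = 616: x ≡ 515 (mod 616).
Verify: 515 mod 7 = 4 ✓, 515 mod 11 = 9 ✓, 515 mod 8 = 3 ✓.

x ≡ 515 (mod 616).


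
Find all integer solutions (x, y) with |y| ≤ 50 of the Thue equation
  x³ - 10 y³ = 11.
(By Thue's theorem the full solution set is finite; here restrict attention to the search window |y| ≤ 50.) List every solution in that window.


The equation is x³ - 10y³ = 11. For fixed y, x³ = 10·y³ + 11, so a solution requires the RHS to be a perfect cube.
Strategy: iterate y from -50 to 50, compute RHS = 10·y³ + 11, and check whether it is a (positive or negative) perfect cube.
Check small values of y:
  y = 0: RHS = 11 is not a perfect cube.
  y = 1: RHS = 21 is not a perfect cube.
  y = -1: RHS = 1 = (1)³ ⇒ x = 1 works.
  y = 2: RHS = 91 is not a perfect cube.
  y = -2: RHS = -69 is not a perfect cube.
  y = 3: RHS = 281 is not a perfect cube.
  y = -3: RHS = -259 is not a perfect cube.
Continuing the search up to |y| = 50 finds no further solutions beyond those listed.
Collected solutions: (1, -1).

Solutions (with |y| ≤ 50): (1, -1).


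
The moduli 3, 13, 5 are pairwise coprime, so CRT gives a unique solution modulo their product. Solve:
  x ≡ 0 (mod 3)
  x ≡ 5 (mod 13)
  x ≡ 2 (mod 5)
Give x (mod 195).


Moduli 3, 13, 5 are pairwise coprime; by CRT there is a unique solution modulo M = 3 · 13 · 5 = 195.
Solve pairwise, accumulating the modulus:
  Start with x ≡ 0 (mod 3).
  Combine with x ≡ 5 (mod 13): since gcd(3, 13) = 1, we get a unique residue mod 39.
    Write x = 0 + 3·t and substitute into x ≡ 5 (mod 13): 3·t ≡ 5 − 0 = 5 (mod 13).
    The inverse of 3 mod 13 is 9 (since 3·9 = 27 = 2·13 + 1), so t ≡ 9·5 = 45 ≡ 6 (mod 13).
    Then x = 0 + 3·6 = 18, valid modulo lcm(3, 13) = 39: x ≡ 18 (mod 39).
  Combine with x ≡ 2 (mod 5): since gcd(39, 5) = 1, we get a unique residue mod 195.
    Write x = 18 + 39·t and substitute into x ≡ 2 (mod 5): 39·t ≡ 2 − 18 = -16 (mod 5).
    Reduce coefficients mod 5: 4·t ≡ 4 (mod 5).
    The inverse of 4 mod 5 is 4 (since 4·4 = 16 = 3·5 + 1), so t ≡ 4·4 = 16 ≡ 1 (mod 5).
    Then x = 18 + 39·1 = 57, valid modulo lcm(39, 5) = 195: x ≡ 57 (mod 195).
Verify: 57 mod 3 = 0 ✓, 57 mod 13 = 5 ✓, 57 mod 5 = 2 ✓.

x ≡ 57 (mod 195).


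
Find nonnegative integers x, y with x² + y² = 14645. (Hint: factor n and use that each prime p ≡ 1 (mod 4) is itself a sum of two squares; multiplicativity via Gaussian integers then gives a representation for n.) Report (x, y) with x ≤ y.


Step 1: Factor n = 14645 = 5 · 29 · 101.
Step 2: Check the mod-4 condition on each prime factor: 5 ≡ 1 (mod 4), exponent 1; 29 ≡ 1 (mod 4), exponent 1; 101 ≡ 1 (mod 4), exponent 1.
All primes ≡ 3 (mod 4) appear to even exponent (or don't appear), so by the two-squares theorem n IS expressible as a sum of two squares.
Step 3: Build a representation. Here n = 5 · 29 · 101 is a product of primes ≡ 1 (mod 4). Each prime p ≡ 1 (mod 4) is itself a sum of two squares; find a² by testing p − a² for a perfect square:
  5: 5 − 1² = 4 = 2² ⇒ 5 = 1² + 2².
  29: 29 − 1² = 28, 29 − 2² = 25 = 5² ⇒ 29 = 2² + 5².
  101: 101 − 1² = 100 = 10² ⇒ 101 = 1² + 10².
  Combine using the Brahmagupta–Fibonacci identity (a² + b²)(c² + d²) = (ac − bd)² + (ad + bc)² = (ac + bd)² + (ad − bc)²:
  5 · 29 = 145: from (1² + 2²)(2² + 5²), take (1·2 − 2·5, 1·5 + 2·2) = (2 − 10, 5 + 4) = (-8, 9); dropping signs (only squares matter) gives (8, 9); check 8² + 9² = 64 + 81 = 145 ✓.
  145 · 101 = 14645: from (8² + 9²)(1² + 10²), take (8·1 − 9·10, 8·10 + 9·1) = (8 − 90, 80 + 9) = (-82, 89); dropping signs (only squares matter) gives (82, 89); check 82² + 89² = 6724 + 7921 = 14645 ✓.
Step 4: Order so x ≤ y and verify: 82² + 89² = 6724 + 7921 = 14645 = n. ✓

n = 14645 = 82² + 89² (one valid representation with x ≤ y).


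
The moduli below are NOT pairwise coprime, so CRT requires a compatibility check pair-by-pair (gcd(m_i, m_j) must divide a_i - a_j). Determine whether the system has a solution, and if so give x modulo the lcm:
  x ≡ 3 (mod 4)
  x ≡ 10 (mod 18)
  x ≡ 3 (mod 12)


Moduli 4, 18, 12 are not pairwise coprime, so CRT works modulo lcm(m_i) when all pairwise compatibility conditions hold.
Pairwise compatibility: gcd(m_i, m_j) must divide a_i - a_j for every pair.
Merge one congruence at a time:
  Start: x ≡ 3 (mod 4).
  Combine with x ≡ 10 (mod 18): gcd(4, 18) = 2, and 10 - 3 = 7 is NOT divisible by 2.
    ⇒ system is inconsistent (no integer solution).

No solution (the system is inconsistent).


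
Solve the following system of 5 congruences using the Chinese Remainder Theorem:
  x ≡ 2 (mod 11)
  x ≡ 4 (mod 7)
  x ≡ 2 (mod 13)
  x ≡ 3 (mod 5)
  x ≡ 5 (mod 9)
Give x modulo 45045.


Product of moduli M = 11 · 7 · 13 · 5 · 9 = 45045.
Merge one congruence at a time:
  Start: x ≡ 2 (mod 11).
  Combine with x ≡ 4 (mod 7); new modulus lcm = 77.
    Write x = 2 + 11·t and substitute into x ≡ 4 (mod 7): 11·t ≡ 4 − 2 = 2 (mod 7).
    Reduce coefficients mod 7: 4·t ≡ 2 (mod 7).
    The inverse of 4 mod 7 is 2 (since 4·2 = 8 = 1·7 + 1), so t ≡ 2·2 = 4 ≡ 4 (mod 7).
    Then x = 2 + 11·4 = 46, valid modulo lcm(11, 7) = 77: x ≡ 46 (mod 77).
  Combine with x ≡ 2 (mod 13); new modulus lcm = 1001.
    Write x = 46 + 77·t and substitute into x ≡ 2 (mod 13): 77·t ≡ 2 − 46 = -44 (mod 13).
    Reduce coefficients mod 13: 12·t ≡ 8 (mod 13).
    The inverse of 12 mod 13 is 12 (since 12·12 = 144 = 11·13 + 1), so t ≡ 12·8 = 96 ≡ 5 (mod 13).
    Then x = 46 + 77·5 = 431, valid modulo lcm(77, 13) = 1001: x ≡ 431 (mod 1001).
  Combine with x ≡ 3 (mod 5); new modulus lcm = 5005.
    Write x = 431 + 1001·t and substitute into x ≡ 3 (mod 5): 1001·t ≡ 3 − 431 = -428 (mod 5).
    Reduce coefficients mod 5: 1·t ≡ 2 (mod 5).
    So t ≡ 2 (mod 5).
    Then x = 431 + 1001·2 = 2433, valid modulo lcm(1001, 5) = 5005: x ≡ 2433 (mod 5005).
  Combine with x ≡ 5 (mod 9); new modulus lcm = 45045.
    Write x = 2433 + 5005·t and substitute into x ≡ 5 (mod 9): 5005·t ≡ 5 − 2433 = -2428 (mod 9).
    Reduce coefficients mod 9: 1·t ≡ 2 (mod 9).
    So t ≡ 2 (mod 9).
    Then x = 2433 + 5005·2 = 12443, valid modulo lcm(5005, 9) = 45045: x ≡ 12443 (mod 45045).
Verify against each original: 12443 mod 11 = 2, 12443 mod 7 = 4, 12443 mod 13 = 2, 12443 mod 5 = 3, 12443 mod 9 = 5.

x ≡ 12443 (mod 45045).


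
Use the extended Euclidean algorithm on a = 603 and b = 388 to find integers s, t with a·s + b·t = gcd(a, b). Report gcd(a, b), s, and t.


Euclidean algorithm on (603, 388) — divide until remainder is 0:
  603 = 1 · 388 + 215
  388 = 1 · 215 + 173
  215 = 1 · 173 + 42
  173 = 4 · 42 + 5
  42 = 8 · 5 + 2
  5 = 2 · 2 + 1
  2 = 2 · 1 + 0
gcd(603, 388) = 1.
Track Bezout coefficients alongside the remainders: start with r₀ = 603 = a·1 + b·0 (s = 1, t = 0) and r₁ = 388 = a·0 + b·1 (s = 0, t = 1); each new remainder r_{k+1} = r_{k-1} − q_k·r_k inherits s_{k+1} = s_{k-1} − q_k·s_k, t_{k+1} = t_{k-1} − q_k·t_k, so r_k = a·s_k + b·t_k at every step:
  q = 1: r = 215, s = 1 − 1·0 = 1, t = 0 − 1·1 = -1  (check: 603·1 + 388·(-1) = 215)
  q = 1: r = 173, s = 0 − 1·1 = -1, t = 1 − 1·(-1) = 2  (check: 603·(-1) + 388·2 = 173)
  q = 1: r = 42, s = 1 − 1·(-1) = 2, t = -1 − 1·2 = -3  (check: 603·2 + 388·(-3) = 42)
  q = 4: r = 5, s = -1 − 4·2 = -9, t = 2 − 4·(-3) = 14  (check: 603·(-9) + 388·14 = 5)
  q = 8: r = 2, s = 2 − 8·(-9) = 74, t = -3 − 8·14 = -115  (check: 603·74 + 388·(-115) = 2)
  q = 2: r = 1, s = -9 − 2·74 = -157, t = 14 − 2·(-115) = 244  (check: 603·(-157) + 388·244 = 1)
The row with r = 1 (the gcd) gives the Bezout coefficients s = -157, t = 244.
Result: 603 · (-157) + 388 · (244) = 1.

gcd(603, 388) = 1; s = -157, t = 244 (check: 603·(-157) + 388·244 = 1).


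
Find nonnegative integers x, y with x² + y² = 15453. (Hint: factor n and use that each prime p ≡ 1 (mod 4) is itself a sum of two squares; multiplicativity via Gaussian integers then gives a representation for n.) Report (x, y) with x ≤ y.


Step 1: Factor n = 15453 = 3^2 · 17 · 101.
Step 2: Check the mod-4 condition on each prime factor: 3 ≡ 3 (mod 4), exponent 2 (must be even); 17 ≡ 1 (mod 4), exponent 1; 101 ≡ 1 (mod 4), exponent 1.
All primes ≡ 3 (mod 4) appear to even exponent (or don't appear), so by the two-squares theorem n IS expressible as a sum of two squares.
Step 3: Build a representation. Group n = k² · m with k = 3 and m = 17 · 101 = 1717 (a product of primes ≡ 1 (mod 4)); a representation of m scales to one of n via (k·x)² + (k·y)² = k²(x² + y²). Each prime p ≡ 1 (mod 4) is itself a sum of two squares; find a² by testing p − a² for a perfect square:
  17: 17 − 1² = 16 = 4² ⇒ 17 = 1² + 4².
  101: 101 − 1² = 100 = 10² ⇒ 101 = 1² + 10².
  Combine using the Brahmagupta–Fibonacci identity (a² + b²)(c² + d²) = (ac − bd)² + (ad + bc)² = (ac + bd)² + (ad − bc)²:
  17 · 101 = 1717: from (1² + 4²)(1² + 10²), take (1·1 − 4·10, 1·10 + 4·1) = (1 − 40, 10 + 4) = (-39, 14); dropping signs (only squares matter) gives (39, 14); check 39² + 14² = 1521 + 196 = 1717 ✓.
  Scale by k = 3: (3·39, 3·14) = (117, 42).
Step 4: Order so x ≤ y and verify: 42² + 117² = 1764 + 13689 = 15453 = n. ✓

n = 15453 = 42² + 117² (one valid representation with x ≤ y).


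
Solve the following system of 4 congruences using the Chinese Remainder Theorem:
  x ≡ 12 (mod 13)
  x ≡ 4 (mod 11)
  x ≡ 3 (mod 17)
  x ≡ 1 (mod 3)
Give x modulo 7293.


Product of moduli M = 13 · 11 · 17 · 3 = 7293.
Merge one congruence at a time:
  Start: x ≡ 12 (mod 13).
  Combine with x ≡ 4 (mod 11); new modulus lcm = 143.
    Write x = 12 + 13·t and substitute into x ≡ 4 (mod 11): 13·t ≡ 4 − 12 = -8 (mod 11).
    Reduce coefficients mod 11: 2·t ≡ 3 (mod 11).
    The inverse of 2 mod 11 is 6 (since 2·6 = 12 = 1·11 + 1), so t ≡ 6·3 = 18 ≡ 7 (mod 11).
    Then x = 12 + 13·7 = 103, valid modulo lcm(13, 11) = 143: x ≡ 103 (mod 143).
  Combine with x ≡ 3 (mod 17); new modulus lcm = 2431.
    Write x = 103 + 143·t and substitute into x ≡ 3 (mod 17): 143·t ≡ 3 − 103 = -100 (mod 17).
    Reduce coefficients mod 17: 7·t ≡ 2 (mod 17).
    The inverse of 7 mod 17 is 5 (since 7·5 = 35 = 2·17 + 1), so t ≡ 5·2 = 10 ≡ 10 (mod 17).
    Then x = 103 + 143·10 = 1533, valid modulo lcm(143, 17) = 2431: x ≡ 1533 (mod 2431).
  Combine with x ≡ 1 (mod 3); new modulus lcm = 7293.
    Write x = 1533 + 2431·t and substitute into x ≡ 1 (mod 3): 2431·t ≡ 1 − 1533 = -1532 (mod 3).
    Reduce coefficients mod 3: 1·t ≡ 1 (mod 3).
    So t ≡ 1 (mod 3).
    Then x = 1533 + 2431·1 = 3964, valid modulo lcm(2431, 3) = 7293: x ≡ 3964 (mod 7293).
Verify against each original: 3964 mod 13 = 12, 3964 mod 11 = 4, 3964 mod 17 = 3, 3964 mod 3 = 1.

x ≡ 3964 (mod 7293).


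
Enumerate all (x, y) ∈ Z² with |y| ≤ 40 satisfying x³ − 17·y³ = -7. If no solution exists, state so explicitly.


The equation is x³ - 17y³ = -7. For fixed y, x³ = 17·y³ − 7, so a solution requires the RHS to be a perfect cube.
Strategy: iterate y from -40 to 40, compute RHS = 17·y³ − 7, and check whether it is a (positive or negative) perfect cube.
Check small values of y:
  y = 0: RHS = -7 is not a perfect cube.
  y = 1: RHS = 10 is not a perfect cube.
  y = -1: RHS = -24 is not a perfect cube.
  y = 2: RHS = 129 is not a perfect cube.
  y = -2: RHS = -143 is not a perfect cube.
  y = 3: RHS = 452 is not a perfect cube.
  y = -3: RHS = -466 is not a perfect cube.
Continuing the search up to |y| = 40 finds no solutions either.
No (x, y) in the scanned range satisfies the equation.

No integer solutions with |y| ≤ 40.


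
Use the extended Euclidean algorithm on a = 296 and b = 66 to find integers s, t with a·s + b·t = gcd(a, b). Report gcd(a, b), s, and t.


Euclidean algorithm on (296, 66) — divide until remainder is 0:
  296 = 4 · 66 + 32
  66 = 2 · 32 + 2
  32 = 16 · 2 + 0
gcd(296, 66) = 2.
Track Bezout coefficients alongside the remainders: start with r₀ = 296 = a·1 + b·0 (s = 1, t = 0) and r₁ = 66 = a·0 + b·1 (s = 0, t = 1); each new remainder r_{k+1} = r_{k-1} − q_k·r_k inherits s_{k+1} = s_{k-1} − q_k·s_k, t_{k+1} = t_{k-1} − q_k·t_k, so r_k = a·s_k + b·t_k at every step:
  q = 4: r = 32, s = 1 − 4·0 = 1, t = 0 − 4·1 = -4  (check: 296·1 + 66·(-4) = 32)
  q = 2: r = 2, s = 0 − 2·1 = -2, t = 1 − 2·(-4) = 9  (check: 296·(-2) + 66·9 = 2)
The row with r = 2 (the gcd) gives the Bezout coefficients s = -2, t = 9.
Result: 296 · (-2) + 66 · (9) = 2.

gcd(296, 66) = 2; s = -2, t = 9 (check: 296·(-2) + 66·9 = 2).


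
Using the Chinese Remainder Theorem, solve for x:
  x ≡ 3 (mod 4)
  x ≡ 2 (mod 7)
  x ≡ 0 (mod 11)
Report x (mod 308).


Moduli 4, 7, 11 are pairwise coprime; by CRT there is a unique solution modulo M = 4 · 7 · 11 = 308.
Solve pairwise, accumulating the modulus:
  Start with x ≡ 3 (mod 4).
  Combine with x ≡ 2 (mod 7): since gcd(4, 7) = 1, we get a unique residue mod 28.
    Write x = 3 + 4·t and substitute into x ≡ 2 (mod 7): 4·t ≡ 2 − 3 = -1 (mod 7).
    Reduce coefficients mod 7: 4·t ≡ 6 (mod 7).
    The inverse of 4 mod 7 is 2 (since 4·2 = 8 = 1·7 + 1), so t ≡ 2·6 = 12 ≡ 5 (mod 7).
    Then x = 3 + 4·5 = 23, valid modulo lcm(4, 7) = 28: x ≡ 23 (mod 28).
  Combine with x ≡ 0 (mod 11): since gcd(28, 11) = 1, we get a unique residue mod 308.
    Write x = 23 + 28·t and substitute into x ≡ 0 (mod 11): 28·t ≡ 0 − 23 = -23 (mod 11).
    Reduce coefficients mod 11: 6·t ≡ 10 (mod 11).
    The inverse of 6 mod 11 is 2 (since 6·2 = 12 = 1·11 + 1), so t ≡ 2·10 = 20 ≡ 9 (mod 11).
    Then x = 23 + 28·9 = 275, valid modulo lcm(28, 11) = 308: x ≡ 275 (mod 308).
Verify: 275 mod 4 = 3 ✓, 275 mod 7 = 2 ✓, 275 mod 11 = 0 ✓.

x ≡ 275 (mod 308).


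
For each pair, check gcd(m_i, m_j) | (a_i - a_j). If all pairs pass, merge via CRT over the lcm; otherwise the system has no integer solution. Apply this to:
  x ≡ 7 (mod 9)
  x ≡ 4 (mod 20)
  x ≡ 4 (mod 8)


Moduli 9, 20, 8 are not pairwise coprime, so CRT works modulo lcm(m_i) when all pairwise compatibility conditions hold.
Pairwise compatibility: gcd(m_i, m_j) must divide a_i - a_j for every pair.
Merge one congruence at a time:
  Start: x ≡ 7 (mod 9).
  Combine with x ≡ 4 (mod 20): gcd(9, 20) = 1; 4 - 7 = -3, which IS divisible by 1, so compatible.
    Write x = 7 + 9·t and substitute into x ≡ 4 (mod 20): 9·t ≡ 4 − 7 = -3 (mod 20).
    Reduce coefficients mod 20: 9·t ≡ 17 (mod 20).
    The inverse of 9 mod 20 is 9 (since 9·9 = 81 = 4·20 + 1), so t ≡ 9·17 = 153 ≡ 13 (mod 20).
    Then x = 7 + 9·13 = 124, valid modulo lcm(9, 20) = 180: x ≡ 124 (mod 180).
  Combine with x ≡ 4 (mod 8): gcd(180, 8) = 4; 4 - 124 = -120, which IS divisible by 4, so compatible.
    Write x = 124 + 180·t and substitute into x ≡ 4 (mod 8): 180·t ≡ 4 − 124 = -120 (mod 8).
    Divide the congruence (and modulus) by g = 4: 45·t ≡ -30 (mod 2).
    Reduce coefficients mod 2: 1·t ≡ 0 (mod 2).
    So t ≡ 0 (mod 2).
    Then x = 124 + 180·0 = 124, valid modulo lcm(180, 8) = 360: x ≡ 124 (mod 360).
Verify: 124 mod 9 = 7, 124 mod 20 = 4, 124 mod 8 = 4.

x ≡ 124 (mod 360).


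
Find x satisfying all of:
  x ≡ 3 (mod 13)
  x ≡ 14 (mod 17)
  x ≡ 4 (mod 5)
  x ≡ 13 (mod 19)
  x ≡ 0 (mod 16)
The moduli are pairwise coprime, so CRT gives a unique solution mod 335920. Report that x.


Product of moduli M = 13 · 17 · 5 · 19 · 16 = 335920.
Merge one congruence at a time:
  Start: x ≡ 3 (mod 13).
  Combine with x ≡ 14 (mod 17); new modulus lcm = 221.
    Write x = 3 + 13·t and substitute into x ≡ 14 (mod 17): 13·t ≡ 14 − 3 = 11 (mod 17).
    The inverse of 13 mod 17 is 4 (since 13·4 = 52 = 3·17 + 1), so t ≡ 4·11 = 44 ≡ 10 (mod 17).
    Then x = 3 + 13·10 = 133, valid modulo lcm(13, 17) = 221: x ≡ 133 (mod 221).
  Combine with x ≡ 4 (mod 5); new modulus lcm = 1105.
    Write x = 133 + 221·t and substitute into x ≡ 4 (mod 5): 221·t ≡ 4 − 133 = -129 (mod 5).
    Reduce coefficients mod 5: 1·t ≡ 1 (mod 5).
    So t ≡ 1 (mod 5).
    Then x = 133 + 221·1 = 354, valid modulo lcm(221, 5) = 1105: x ≡ 354 (mod 1105).
  Combine with x ≡ 13 (mod 19); new modulus lcm = 20995.
    Write x = 354 + 1105·t and substitute into x ≡ 13 (mod 19): 1105·t ≡ 13 − 354 = -341 (mod 19).
    Reduce coefficients mod 19: 3·t ≡ 1 (mod 19).
    The inverse of 3 mod 19 is 13 (since 3·13 = 39 = 2·19 + 1), so t ≡ 13·1 = 13 ≡ 13 (mod 19).
    Then x = 354 + 1105·13 = 14719, valid modulo lcm(1105, 19) = 20995: x ≡ 14719 (mod 20995).
  Combine with x ≡ 0 (mod 16); new modulus lcm = 335920.
    Write x = 14719 + 20995·t and substitute into x ≡ 0 (mod 16): 20995·t ≡ 0 − 14719 = -14719 (mod 16).
    Reduce coefficients mod 16: 3·t ≡ 1 (mod 16).
    The inverse of 3 mod 16 is 11 (since 3·11 = 33 = 2·16 + 1), so t ≡ 11·1 = 11 ≡ 11 (mod 16).
    Then x = 14719 + 20995·11 = 245664, valid modulo lcm(20995, 16) = 335920: x ≡ 245664 (mod 335920).
Verify against each original: 245664 mod 13 = 3, 245664 mod 17 = 14, 245664 mod 5 = 4, 245664 mod 19 = 13, 245664 mod 16 = 0.

x ≡ 245664 (mod 335920).


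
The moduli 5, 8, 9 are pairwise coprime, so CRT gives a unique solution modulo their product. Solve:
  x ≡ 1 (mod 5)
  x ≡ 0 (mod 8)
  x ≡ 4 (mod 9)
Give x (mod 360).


Moduli 5, 8, 9 are pairwise coprime; by CRT there is a unique solution modulo M = 5 · 8 · 9 = 360.
Solve pairwise, accumulating the modulus:
  Start with x ≡ 1 (mod 5).
  Combine with x ≡ 0 (mod 8): since gcd(5, 8) = 1, we get a unique residue mod 40.
    Write x = 1 + 5·t and substitute into x ≡ 0 (mod 8): 5·t ≡ 0 − 1 = -1 (mod 8).
    Reduce coefficients mod 8: 5·t ≡ 7 (mod 8).
    The inverse of 5 mod 8 is 5 (since 5·5 = 25 = 3·8 + 1), so t ≡ 5·7 = 35 ≡ 3 (mod 8).
    Then x = 1 + 5·3 = 16, valid modulo lcm(5, 8) = 40: x ≡ 16 (mod 40).
  Combine with x ≡ 4 (mod 9): since gcd(40, 9) = 1, we get a unique residue mod 360.
    Write x = 16 + 40·t and substitute into x ≡ 4 (mod 9): 40·t ≡ 4 − 16 = -12 (mod 9).
    Reduce coefficients mod 9: 4·t ≡ 6 (mod 9).
    The inverse of 4 mod 9 is 7 (since 4·7 = 28 = 3·9 + 1), so t ≡ 7·6 = 42 ≡ 6 (mod 9).
    Then x = 16 + 40·6 = 256, valid modulo lcm(40, 9) = 360: x ≡ 256 (mod 360).
Verify: 256 mod 5 = 1 ✓, 256 mod 8 = 0 ✓, 256 mod 9 = 4 ✓.

x ≡ 256 (mod 360).


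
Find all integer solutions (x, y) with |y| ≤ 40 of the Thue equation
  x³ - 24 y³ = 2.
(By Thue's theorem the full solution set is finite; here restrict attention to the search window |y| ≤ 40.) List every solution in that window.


The equation is x³ - 24y³ = 2. For fixed y, x³ = 24·y³ + 2, so a solution requires the RHS to be a perfect cube.
Strategy: iterate y from -40 to 40, compute RHS = 24·y³ + 2, and check whether it is a (positive or negative) perfect cube.
Check small values of y:
  y = 0: RHS = 2 is not a perfect cube.
  y = 1: RHS = 26 is not a perfect cube.
  y = -1: RHS = -22 is not a perfect cube.
  y = 2: RHS = 194 is not a perfect cube.
  y = -2: RHS = -190 is not a perfect cube.
  y = 3: RHS = 650 is not a perfect cube.
  y = -3: RHS = -646 is not a perfect cube.
Continuing the search up to |y| = 40 finds no solutions either.
No (x, y) in the scanned range satisfies the equation.

No integer solutions with |y| ≤ 40.


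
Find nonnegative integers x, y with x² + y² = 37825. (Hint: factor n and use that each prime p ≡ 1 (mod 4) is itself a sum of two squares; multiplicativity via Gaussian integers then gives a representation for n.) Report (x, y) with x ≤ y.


Step 1: Factor n = 37825 = 5^2 · 17 · 89.
Step 2: Check the mod-4 condition on each prime factor: 5 ≡ 1 (mod 4), exponent 2; 17 ≡ 1 (mod 4), exponent 1; 89 ≡ 1 (mod 4), exponent 1.
All primes ≡ 3 (mod 4) appear to even exponent (or don't appear), so by the two-squares theorem n IS expressible as a sum of two squares.
Step 3: Build a representation. Group n = k² · m with k = 5 and m = 17 · 89 = 1513 (a product of primes ≡ 1 (mod 4)); a representation of m scales to one of n via (k·x)² + (k·y)² = k²(x² + y²). Each prime p ≡ 1 (mod 4) is itself a sum of two squares; find a² by testing p − a² for a perfect square:
  17: 17 − 1² = 16 = 4² ⇒ 17 = 1² + 4².
  89: 89 − 1² = 88, 89 − 2² = 85, 89 − 3² = 80, 89 − 4² = 73, 89 − 5² = 64 = 8² ⇒ 89 = 5² + 8².
  Combine using the Brahmagupta–Fibonacci identity (a² + b²)(c² + d²) = (ac − bd)² + (ad + bc)² = (ac + bd)² + (ad − bc)²:
  17 · 89 = 1513: from (1² + 4²)(5² + 8²), take (1·5 − 4·8, 1·8 + 4·5) = (5 − 32, 8 + 20) = (-27, 28); dropping signs (only squares matter) gives (27, 28); check 27² + 28² = 729 + 784 = 1513 ✓.
  Scale by k = 5: (5·27, 5·28) = (135, 140).
Step 4: Order so x ≤ y and verify: 135² + 140² = 18225 + 19600 = 37825 = n. ✓

n = 37825 = 135² + 140² (one valid representation with x ≤ y).


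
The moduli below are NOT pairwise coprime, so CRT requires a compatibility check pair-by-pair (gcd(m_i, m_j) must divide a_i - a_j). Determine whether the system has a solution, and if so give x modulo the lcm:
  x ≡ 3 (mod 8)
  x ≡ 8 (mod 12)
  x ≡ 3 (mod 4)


Moduli 8, 12, 4 are not pairwise coprime, so CRT works modulo lcm(m_i) when all pairwise compatibility conditions hold.
Pairwise compatibility: gcd(m_i, m_j) must divide a_i - a_j for every pair.
Merge one congruence at a time:
  Start: x ≡ 3 (mod 8).
  Combine with x ≡ 8 (mod 12): gcd(8, 12) = 4, and 8 - 3 = 5 is NOT divisible by 4.
    ⇒ system is inconsistent (no integer solution).

No solution (the system is inconsistent).


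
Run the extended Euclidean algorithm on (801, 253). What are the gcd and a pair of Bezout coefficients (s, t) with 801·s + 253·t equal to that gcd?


Euclidean algorithm on (801, 253) — divide until remainder is 0:
  801 = 3 · 253 + 42
  253 = 6 · 42 + 1
  42 = 42 · 1 + 0
gcd(801, 253) = 1.
Track Bezout coefficients alongside the remainders: start with r₀ = 801 = a·1 + b·0 (s = 1, t = 0) and r₁ = 253 = a·0 + b·1 (s = 0, t = 1); each new remainder r_{k+1} = r_{k-1} − q_k·r_k inherits s_{k+1} = s_{k-1} − q_k·s_k, t_{k+1} = t_{k-1} − q_k·t_k, so r_k = a·s_k + b·t_k at every step:
  q = 3: r = 42, s = 1 − 3·0 = 1, t = 0 − 3·1 = -3  (check: 801·1 + 253·(-3) = 42)
  q = 6: r = 1, s = 0 − 6·1 = -6, t = 1 − 6·(-3) = 19  (check: 801·(-6) + 253·19 = 1)
The row with r = 1 (the gcd) gives the Bezout coefficients s = -6, t = 19.
Result: 801 · (-6) + 253 · (19) = 1.

gcd(801, 253) = 1; s = -6, t = 19 (check: 801·(-6) + 253·19 = 1).


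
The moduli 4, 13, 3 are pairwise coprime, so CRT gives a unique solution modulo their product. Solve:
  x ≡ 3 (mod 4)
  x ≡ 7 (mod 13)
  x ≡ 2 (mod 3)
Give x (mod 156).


Moduli 4, 13, 3 are pairwise coprime; by CRT there is a unique solution modulo M = 4 · 13 · 3 = 156.
Solve pairwise, accumulating the modulus:
  Start with x ≡ 3 (mod 4).
  Combine with x ≡ 7 (mod 13): since gcd(4, 13) = 1, we get a unique residue mod 52.
    Write x = 3 + 4·t and substitute into x ≡ 7 (mod 13): 4·t ≡ 7 − 3 = 4 (mod 13).
    The inverse of 4 mod 13 is 10 (since 4·10 = 40 = 3·13 + 1), so t ≡ 10·4 = 40 ≡ 1 (mod 13).
    Then x = 3 + 4·1 = 7, valid modulo lcm(4, 13) = 52: x ≡ 7 (mod 52).
  Combine with x ≡ 2 (mod 3): since gcd(52, 3) = 1, we get a unique residue mod 156.
    Write x = 7 + 52·t and substitute into x ≡ 2 (mod 3): 52·t ≡ 2 − 7 = -5 (mod 3).
    Reduce coefficients mod 3: 1·t ≡ 1 (mod 3).
    So t ≡ 1 (mod 3).
    Then x = 7 + 52·1 = 59, valid modulo lcm(52, 3) = 156: x ≡ 59 (mod 156).
Verify: 59 mod 4 = 3 ✓, 59 mod 13 = 7 ✓, 59 mod 3 = 2 ✓.

x ≡ 59 (mod 156).


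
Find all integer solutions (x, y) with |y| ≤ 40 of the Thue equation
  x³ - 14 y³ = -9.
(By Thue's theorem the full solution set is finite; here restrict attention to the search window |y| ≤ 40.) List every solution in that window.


The equation is x³ - 14y³ = -9. For fixed y, x³ = 14·y³ − 9, so a solution requires the RHS to be a perfect cube.
Strategy: iterate y from -40 to 40, compute RHS = 14·y³ − 9, and check whether it is a (positive or negative) perfect cube.
Check small values of y:
  y = 0: RHS = -9 is not a perfect cube.
  y = 1: RHS = 5 is not a perfect cube.
  y = -1: RHS = -23 is not a perfect cube.
  y = 2: RHS = 103 is not a perfect cube.
  y = -2: RHS = -121 is not a perfect cube.
  y = 3: RHS = 369 is not a perfect cube.
  y = -3: RHS = -387 is not a perfect cube.
Continuing the search up to |y| = 40 finds no solutions either.
No (x, y) in the scanned range satisfies the equation.

No integer solutions with |y| ≤ 40.


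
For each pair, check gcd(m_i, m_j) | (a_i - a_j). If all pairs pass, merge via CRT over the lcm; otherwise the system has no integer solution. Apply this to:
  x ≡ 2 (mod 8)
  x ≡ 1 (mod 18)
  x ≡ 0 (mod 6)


Moduli 8, 18, 6 are not pairwise coprime, so CRT works modulo lcm(m_i) when all pairwise compatibility conditions hold.
Pairwise compatibility: gcd(m_i, m_j) must divide a_i - a_j for every pair.
Merge one congruence at a time:
  Start: x ≡ 2 (mod 8).
  Combine with x ≡ 1 (mod 18): gcd(8, 18) = 2, and 1 - 2 = -1 is NOT divisible by 2.
    ⇒ system is inconsistent (no integer solution).

No solution (the system is inconsistent).


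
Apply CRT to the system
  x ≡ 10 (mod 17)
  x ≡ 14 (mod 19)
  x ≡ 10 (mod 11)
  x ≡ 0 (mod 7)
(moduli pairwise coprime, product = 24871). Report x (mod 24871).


Product of moduli M = 17 · 19 · 11 · 7 = 24871.
Merge one congruence at a time:
  Start: x ≡ 10 (mod 17).
  Combine with x ≡ 14 (mod 19); new modulus lcm = 323.
    Write x = 10 + 17·t and substitute into x ≡ 14 (mod 19): 17·t ≡ 14 − 10 = 4 (mod 19).
    The inverse of 17 mod 19 is 9 (since 17·9 = 153 = 8·19 + 1), so t ≡ 9·4 = 36 ≡ 17 (mod 19).
    Then x = 10 + 17·17 = 299, valid modulo lcm(17, 19) = 323: x ≡ 299 (mod 323).
  Combine with x ≡ 10 (mod 11); new modulus lcm = 3553.
    Write x = 299 + 323·t and substitute into x ≡ 10 (mod 11): 323·t ≡ 10 − 299 = -289 (mod 11).
    Reduce coefficients mod 11: 4·t ≡ 8 (mod 11).
    The inverse of 4 mod 11 is 3 (since 4·3 = 12 = 1·11 + 1), so t ≡ 3·8 = 24 ≡ 2 (mod 11).
    Then x = 299 + 323·2 = 945, valid modulo lcm(323, 11) = 3553: x ≡ 945 (mod 3553).
  Combine with x ≡ 0 (mod 7); new modulus lcm = 24871.
    Write x = 945 + 3553·t and substitute into x ≡ 0 (mod 7): 3553·t ≡ 0 − 945 = -945 (mod 7).
    Reduce coefficients mod 7: 4·t ≡ 0 (mod 7).
    The inverse of 4 mod 7 is 2 (since 4·2 = 8 = 1·7 + 1), so t ≡ 2·0 = 0 ≡ 0 (mod 7).
    Then x = 945 + 3553·0 = 945, valid modulo lcm(3553, 7) = 24871: x ≡ 945 (mod 24871).
Verify against each original: 945 mod 17 = 10, 945 mod 19 = 14, 945 mod 11 = 10, 945 mod 7 = 0.

x ≡ 945 (mod 24871).


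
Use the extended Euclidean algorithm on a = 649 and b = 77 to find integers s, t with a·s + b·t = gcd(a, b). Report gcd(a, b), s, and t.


Euclidean algorithm on (649, 77) — divide until remainder is 0:
  649 = 8 · 77 + 33
  77 = 2 · 33 + 11
  33 = 3 · 11 + 0
gcd(649, 77) = 11.
Track Bezout coefficients alongside the remainders: start with r₀ = 649 = a·1 + b·0 (s = 1, t = 0) and r₁ = 77 = a·0 + b·1 (s = 0, t = 1); each new remainder r_{k+1} = r_{k-1} − q_k·r_k inherits s_{k+1} = s_{k-1} − q_k·s_k, t_{k+1} = t_{k-1} − q_k·t_k, so r_k = a·s_k + b·t_k at every step:
  q = 8: r = 33, s = 1 − 8·0 = 1, t = 0 − 8·1 = -8  (check: 649·1 + 77·(-8) = 33)
  q = 2: r = 11, s = 0 − 2·1 = -2, t = 1 − 2·(-8) = 17  (check: 649·(-2) + 77·17 = 11)
The row with r = 11 (the gcd) gives the Bezout coefficients s = -2, t = 17.
Result: 649 · (-2) + 77 · (17) = 11.

gcd(649, 77) = 11; s = -2, t = 17 (check: 649·(-2) + 77·17 = 11).


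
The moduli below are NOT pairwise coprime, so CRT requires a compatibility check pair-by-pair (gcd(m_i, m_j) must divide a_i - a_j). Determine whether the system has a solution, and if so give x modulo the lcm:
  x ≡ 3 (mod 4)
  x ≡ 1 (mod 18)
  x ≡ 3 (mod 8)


Moduli 4, 18, 8 are not pairwise coprime, so CRT works modulo lcm(m_i) when all pairwise compatibility conditions hold.
Pairwise compatibility: gcd(m_i, m_j) must divide a_i - a_j for every pair.
Merge one congruence at a time:
  Start: x ≡ 3 (mod 4).
  Combine with x ≡ 1 (mod 18): gcd(4, 18) = 2; 1 - 3 = -2, which IS divisible by 2, so compatible.
    Write x = 3 + 4·t and substitute into x ≡ 1 (mod 18): 4·t ≡ 1 − 3 = -2 (mod 18).
    Divide the congruence (and modulus) by g = 2: 2·t ≡ -1 (mod 9).
    Reduce coefficients mod 9: 2·t ≡ 8 (mod 9).
    The inverse of 2 mod 9 is 5 (since 2·5 = 10 = 1·9 + 1), so t ≡ 5·8 = 40 ≡ 4 (mod 9).
    Then x = 3 + 4·4 = 19, valid modulo lcm(4, 18) = 36: x ≡ 19 (mod 36).
  Combine with x ≡ 3 (mod 8): gcd(36, 8) = 4; 3 - 19 = -16, which IS divisible by 4, so compatible.
    Write x = 19 + 36·t and substitute into x ≡ 3 (mod 8): 36·t ≡ 3 − 19 = -16 (mod 8).
    Divide the congruence (and modulus) by g = 4: 9·t ≡ -4 (mod 2).
    Reduce coefficients mod 2: 1·t ≡ 0 (mod 2).
    So t ≡ 0 (mod 2).
    Then x = 19 + 36·0 = 19, valid modulo lcm(36, 8) = 72: x ≡ 19 (mod 72).
Verify: 19 mod 4 = 3, 19 mod 18 = 1, 19 mod 8 = 3.

x ≡ 19 (mod 72).


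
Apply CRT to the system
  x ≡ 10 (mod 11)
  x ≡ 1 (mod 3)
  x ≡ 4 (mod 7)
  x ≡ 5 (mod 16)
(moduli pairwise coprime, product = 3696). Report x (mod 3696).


Product of moduli M = 11 · 3 · 7 · 16 = 3696.
Merge one congruence at a time:
  Start: x ≡ 10 (mod 11).
  Combine with x ≡ 1 (mod 3); new modulus lcm = 33.
    Write x = 10 + 11·t and substitute into x ≡ 1 (mod 3): 11·t ≡ 1 − 10 = -9 (mod 3).
    Reduce coefficients mod 3: 2·t ≡ 0 (mod 3).
    The inverse of 2 mod 3 is 2 (since 2·2 = 4 = 1·3 + 1), so t ≡ 2·0 = 0 ≡ 0 (mod 3).
    Then x = 10 + 11·0 = 10, valid modulo lcm(11, 3) = 33: x ≡ 10 (mod 33).
  Combine with x ≡ 4 (mod 7); new modulus lcm = 231.
    Write x = 10 + 33·t and substitute into x ≡ 4 (mod 7): 33·t ≡ 4 − 10 = -6 (mod 7).
    Reduce coefficients mod 7: 5·t ≡ 1 (mod 7).
    The inverse of 5 mod 7 is 3 (since 5·3 = 15 = 2·7 + 1), so t ≡ 3·1 = 3 ≡ 3 (mod 7).
    Then x = 10 + 33·3 = 109, valid modulo lcm(33, 7) = 231: x ≡ 109 (mod 231).
  Combine with x ≡ 5 (mod 16); new modulus lcm = 3696.
    Write x = 109 + 231·t and substitute into x ≡ 5 (mod 16): 231·t ≡ 5 − 109 = -104 (mod 16).
    Reduce coefficients mod 16: 7·t ≡ 8 (mod 16).
    The inverse of 7 mod 16 is 7 (since 7·7 = 49 = 3·16 + 1), so t ≡ 7·8 = 56 ≡ 8 (mod 16).
    Then x = 109 + 231·8 = 1957, valid modulo lcm(231, 16) = 3696: x ≡ 1957 (mod 3696).
Verify against each original: 1957 mod 11 = 10, 1957 mod 3 = 1, 1957 mod 7 = 4, 1957 mod 16 = 5.

x ≡ 1957 (mod 3696).


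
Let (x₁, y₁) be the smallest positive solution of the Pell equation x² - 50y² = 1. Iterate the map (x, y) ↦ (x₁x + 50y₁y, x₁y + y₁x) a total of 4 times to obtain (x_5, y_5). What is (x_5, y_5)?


Step 1: Find the fundamental solution (x₁, y₁) of x² - 50y² = 1.
  Expand √50 as a continued fraction. a₀ = ⌊√50⌋ = 7; iterate m_{k+1} = d_k·a_k − m_k, d_{k+1} = (50 − m_{k+1}²)/d_k, a_{k+1} = ⌊(a₀ + m_{k+1})/d_{k+1}⌋ (starting m₀ = 0, d₀ = 1), with convergents p_k = a_k·p_{k-1} + p_{k-2}, q_k = a_k·q_{k-1} + q_{k-2} (p₋₁ = 1, q₋₁ = 0):
  k = 0: a₀ = 7; p₀/q₀ = 7/1; p₀² − 50·q₀² = 49 − 50 = -1.
  k = 1: m = 7, d = 1, a = ⌊(7 + 7)/1⌋ = 14; p/q = (14·7 + 1)/(14·1 + 0) = 99/14; p² − 50·q² = 9801 − 9800 = 1.
  The first convergent with p² − 50·q² = 1 gives the fundamental solution (x₁, y₁) = (99, 14).
Step 2: Apply the recurrence (x_{n+1}, y_{n+1}) = (x₁x_n + 50y₁y_n, x₁y_n + y₁x_n) repeatedly.
  From (x_1, y_1) = (99, 14): x_2 = 99·99 + 50·14·14 = 19601; y_2 = 99·14 + 14·99 = 2772.
  From (x_2, y_2) = (19601, 2772): x_3 = 99·19601 + 50·14·2772 = 3880899; y_3 = 99·2772 + 14·19601 = 548842.
  From (x_3, y_3) = (3880899, 548842): x_4 = 99·3880899 + 50·14·548842 = 768398401; y_4 = 99·548842 + 14·3880899 = 108667944.
  From (x_4, y_4) = (768398401, 108667944): x_5 = 99·768398401 + 50·14·108667944 = 152139002499; y_5 = 99·108667944 + 14·768398401 = 21515704070.
Step 3: Verify x_5² - 50·y_5² = 23146276081390728245001 - 23146276081390728245000 = 1 (should be 1). ✓

(x_1, y_1) = (99, 14); (x_5, y_5) = (152139002499, 21515704070).
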